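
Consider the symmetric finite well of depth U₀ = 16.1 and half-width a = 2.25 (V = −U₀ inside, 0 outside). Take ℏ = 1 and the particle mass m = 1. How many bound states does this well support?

N = 9

The dimensionless depth is z₀ = a√(2mU₀)/ℏ = 2.25 × √(32.20) = 12.77.
A new bound state (alternating even/odd) appears each time z₀ passes a multiple of π/2, so N = ⌊2z₀/π⌋ + 1 = ⌊8.128⌋ + 1 = 9.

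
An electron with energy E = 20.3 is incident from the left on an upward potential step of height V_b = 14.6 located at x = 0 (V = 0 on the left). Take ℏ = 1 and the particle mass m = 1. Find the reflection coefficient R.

R = 0.0944

On each side the TISE gives plane waves with k = √(2m(E − V))/ℏ: k₁ = √(2·1·20.3) = 6.372, k₂ = √(2·1·5.7) = 3.376.
Continuity of ψ and ψ′ at the step yields the reflection amplitude r = (k₁ − k₂)/(k₁ + k₂) = 0.3073; thus R = |r|² = 0.09442, T = 0.9056.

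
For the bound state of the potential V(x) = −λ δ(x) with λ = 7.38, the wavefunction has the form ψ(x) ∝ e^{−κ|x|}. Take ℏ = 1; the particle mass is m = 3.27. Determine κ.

κ = 24.1

Integrate −(ℏ²/2m)ψ'' − λδ(x)ψ = Eψ from −ε to +ε: the ψ'' term gives ψ'(0⁺) − ψ'(0⁻) and the δ term gives −(2mλ/ℏ²)ψ(0).
With ψ ∝ e^{−κ|x|} this yields −2κ = −2mλ/ℏ², so κ = mλ/ℏ² = 24.13.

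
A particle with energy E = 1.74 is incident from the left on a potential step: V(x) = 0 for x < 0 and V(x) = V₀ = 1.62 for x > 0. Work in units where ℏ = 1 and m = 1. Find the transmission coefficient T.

T = 0.659

On each side the TISE gives plane waves with k = √(2m(E − V))/ℏ: k₁ = √(2·1·1.74) = 1.865, k₂ = √(2·1·0.12) = 0.4899.
Matching ψ and ψ′ at x = 0 gives r = (k₁ − k₂)/(k₁ + k₂), so R = r² = 0.3411 and T = 1 − R = 0.6589.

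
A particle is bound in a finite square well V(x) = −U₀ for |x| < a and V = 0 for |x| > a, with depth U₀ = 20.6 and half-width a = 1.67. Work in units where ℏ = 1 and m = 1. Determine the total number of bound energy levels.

Define the well-strength parameter z₀ = (a/ℏ)√(2mU₀) = 1.67 × √(2·1·20.6) = 10.72.
A new bound state (alternating even/odd) appears each time z₀ passes a multiple of π/2, so N = ⌊2z₀/π⌋ + 1 = ⌊6.824⌋ + 1 = 7.

N = 7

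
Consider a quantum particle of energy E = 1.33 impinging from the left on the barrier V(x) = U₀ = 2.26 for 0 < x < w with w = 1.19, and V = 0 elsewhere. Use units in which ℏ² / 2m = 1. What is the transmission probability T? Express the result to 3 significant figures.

Since E < U₀ the interior solution is evanescent with decay constant κ = √(2m(U₀ − E))/ℏ = 0.9644.
κw = 1.148, sinh(κw) = 1.417.
Matching ψ, ψ′ at both faces gives T = [1 + U₀² sinh²(κw) / (4E(U₀ − E))]⁻¹ = 1/3.072 = 0.326.

T = 0.326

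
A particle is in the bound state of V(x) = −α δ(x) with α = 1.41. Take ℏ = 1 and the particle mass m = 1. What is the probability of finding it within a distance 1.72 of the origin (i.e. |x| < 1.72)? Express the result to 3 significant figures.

P = 0.992

The normalised bound state is ψ = √κ e^{−κ|x|} with κ = mα/ℏ² = 1.410.
P(|x| < d) = ∫_{−d}^{d} κ e^{−2κ|x|} dx = 1 − e^{−2κd} = 1 − e^{−4.850} = 0.9922.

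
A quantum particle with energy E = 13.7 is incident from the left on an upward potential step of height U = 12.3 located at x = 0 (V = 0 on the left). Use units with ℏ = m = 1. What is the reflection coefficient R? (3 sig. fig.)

The wavenumbers are k₁ = √(2mE)/ℏ = 5.235 on the left and k₂ = √(2m(E − U))/ℏ = 1.673 on the right.
Continuity of ψ and ψ′ at the step yields the reflection amplitude r = (k₁ − k₂)/(k₁ + k₂) = 0.5155; thus R = |r|² = 0.2658, T = 0.7342.

R = 0.266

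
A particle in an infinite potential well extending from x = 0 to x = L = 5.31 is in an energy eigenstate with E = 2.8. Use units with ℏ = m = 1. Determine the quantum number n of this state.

From E_n = n²π²ℏ²/(2mL²) invert to n = √(2mL²E)/(πℏ).
n = (5.31/π) × √(2 × 1 × 2.8) = 4.000 → n = 4.

n = 4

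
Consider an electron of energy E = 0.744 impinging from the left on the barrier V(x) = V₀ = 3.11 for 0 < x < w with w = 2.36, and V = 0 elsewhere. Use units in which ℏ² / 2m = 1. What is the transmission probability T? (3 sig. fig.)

T = 0.00205

Since E < V₀ the interior solution is evanescent with decay constant κ = √(2m(V₀ − E))/ℏ = 1.538.
κw = 3.630, sinh(κw) = 18.85.
The exact tunnelling result is T⁻¹ = 1 + V₀² sinh²(κw) / [4E(V₀ − E)] = 488.8, so T = 0.00205.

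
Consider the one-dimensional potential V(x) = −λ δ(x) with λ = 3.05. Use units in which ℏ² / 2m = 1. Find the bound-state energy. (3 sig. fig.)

For x ≠ 0 the bound state is ψ ∝ e^{−κ|x|}; integrating the TISE across the delta gives the cusp condition 2κ = 2mλ/ℏ², so κ = 1.525.
Then E = −ℏ²κ²/(2m) = −mλ²/(2ℏ²) = -2.326.

E = -2.33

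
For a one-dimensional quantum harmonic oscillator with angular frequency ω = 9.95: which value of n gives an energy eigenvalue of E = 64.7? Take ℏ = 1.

E_n = ℏω(n + ½) ⇒ n = E/(ℏω) − ½ = 64.7/9.95 − 0.5 = 6.003 → n = 6.

n = 6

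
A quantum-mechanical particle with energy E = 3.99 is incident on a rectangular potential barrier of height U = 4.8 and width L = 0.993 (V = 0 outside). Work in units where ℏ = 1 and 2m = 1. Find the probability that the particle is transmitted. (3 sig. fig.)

E < U: inside the barrier ψ ∝ e^{±κx} with κ = √(2m(U − E))/ℏ = 0.9000.
κL = 0.8937, sinh(κL) = 1.018.
The exact tunnelling result is T⁻¹ = 1 + U² sinh²(κL) / [4E(U − E)] = 2.845, so T = 0.351.

T = 0.351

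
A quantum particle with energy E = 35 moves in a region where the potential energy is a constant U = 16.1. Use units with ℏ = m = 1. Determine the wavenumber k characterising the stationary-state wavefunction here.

k = 6.15

With E > U the solution is oscillatory, ψ ∝ e^{±ikx} with k = √(2m(E − U))/ℏ.
k = √(2 × 1 × 18.9) = 6.148.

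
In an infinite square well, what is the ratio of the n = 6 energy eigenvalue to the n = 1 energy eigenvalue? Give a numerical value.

Since E_n ∝ n², the ratio is (6/1)² = 36.

36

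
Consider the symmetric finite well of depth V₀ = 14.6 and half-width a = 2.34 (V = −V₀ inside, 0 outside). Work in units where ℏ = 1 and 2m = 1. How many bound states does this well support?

N = 6

Define the well-strength parameter z₀ = (a/ℏ)√(2mV₀) = 2.34 × √(2·0.5·14.6) = 8.941.
A new bound state (alternating even/odd) appears each time z₀ passes a multiple of π/2, so N = ⌊2z₀/π⌋ + 1 = ⌊5.692⌋ + 1 = 6.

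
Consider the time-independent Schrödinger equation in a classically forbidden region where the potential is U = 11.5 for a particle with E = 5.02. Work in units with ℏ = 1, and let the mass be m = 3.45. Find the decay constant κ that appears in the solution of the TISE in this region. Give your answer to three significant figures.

Since E < U the TISE in this region is ψ'' = κ²ψ with κ = √(2m(U − E))/ℏ.
κ = √(2 × 3.45 × 6.48) = 6.687.

κ = 6.69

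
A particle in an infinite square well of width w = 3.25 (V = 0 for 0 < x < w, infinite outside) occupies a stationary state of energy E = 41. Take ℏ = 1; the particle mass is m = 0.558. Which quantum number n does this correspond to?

n = 7

For an infinite well E_n = n²π²ℏ²/(2mw²), so n = (w/πℏ)√(2mE).
n = (3.25/π) × √(2 × 0.558 × 41) = 6.998 → n = 7.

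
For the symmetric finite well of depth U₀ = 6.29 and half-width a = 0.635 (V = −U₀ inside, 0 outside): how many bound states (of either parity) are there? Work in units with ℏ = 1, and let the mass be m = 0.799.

The dimensionless depth is z₀ = a√(2mU₀)/ℏ = 0.635 × √(10.05) = 2.013.
The even/odd transcendental equations gain one root per π/2 in z₀, giving N = 1 + ⌊2z₀/π⌋ = 1 + ⌊1.282⌋ = 2.

N = 2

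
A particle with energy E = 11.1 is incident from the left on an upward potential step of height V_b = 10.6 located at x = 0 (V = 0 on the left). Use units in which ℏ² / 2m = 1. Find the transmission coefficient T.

On each side the TISE gives plane waves with k = √(2m(E − V))/ℏ: k₁ = √(2·½·11.1) = 3.332, k₂ = √(2·½·0.5) = 0.7071.
Matching ψ and ψ′ at x = 0 gives r = (k₁ − k₂)/(k₁ + k₂), so R = r² = 0.4223 and T = 1 − R = 0.5777.

T = 0.578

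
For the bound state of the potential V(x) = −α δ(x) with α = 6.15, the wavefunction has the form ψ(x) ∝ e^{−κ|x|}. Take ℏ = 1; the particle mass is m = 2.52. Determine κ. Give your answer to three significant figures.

κ = 15.5

Integrate −(ℏ²/2m)ψ'' − αδ(x)ψ = Eψ from −ε to +ε: the ψ'' term gives ψ'(0⁺) − ψ'(0⁻) and the δ term gives −(2mα/ℏ²)ψ(0).
With ψ ∝ e^{−κ|x|} this yields −2κ = −2mα/ℏ², so κ = mα/ℏ² = 15.50.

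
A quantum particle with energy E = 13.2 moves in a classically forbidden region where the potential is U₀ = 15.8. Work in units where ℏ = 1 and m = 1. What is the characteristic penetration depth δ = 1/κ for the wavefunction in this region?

δ = 0.439

Since E < U₀ the TISE in this region is ψ'' = κ²ψ with κ = √(2m(U₀ − E))/ℏ.
κ = √(2 × 1 × 2.6) = 2.280. The penetration depth is δ = 1/κ = 0.439.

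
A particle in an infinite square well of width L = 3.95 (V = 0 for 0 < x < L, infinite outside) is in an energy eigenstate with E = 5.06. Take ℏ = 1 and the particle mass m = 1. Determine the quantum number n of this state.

n = 4

From E_n = n²π²ℏ²/(2mL²) invert to n = √(2mL²E)/(πℏ).
n = (3.95/π) × √(2 × 1 × 5.06) = 4.000 → n = 4.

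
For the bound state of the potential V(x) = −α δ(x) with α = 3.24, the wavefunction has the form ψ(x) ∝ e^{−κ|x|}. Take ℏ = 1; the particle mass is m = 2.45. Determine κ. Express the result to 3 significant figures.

κ = 7.94

Integrate −(ℏ²/2m)ψ'' − αδ(x)ψ = Eψ from −ε to +ε: the ψ'' term gives ψ'(0⁺) − ψ'(0⁻) and the δ term gives −(2mα/ℏ²)ψ(0).
With ψ ∝ e^{−κ|x|} this yields −2κ = −2mα/ℏ², so κ = mα/ℏ² = 7.938.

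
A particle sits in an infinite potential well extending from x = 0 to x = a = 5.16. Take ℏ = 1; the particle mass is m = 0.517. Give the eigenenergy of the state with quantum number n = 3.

E = 3.23

The infinite-well eigenfunctions ψ_n = √(2/a) sin(nπx/a) vanish at both walls, giving E_n = n²π²ℏ²/(2ma²).
E_3 = 3² × π² / (2 × 0.517 × 5.16²) = 3.226.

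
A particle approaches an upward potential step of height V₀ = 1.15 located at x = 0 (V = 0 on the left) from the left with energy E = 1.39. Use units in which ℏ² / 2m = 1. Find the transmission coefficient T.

T = 0.830

On each side the TISE gives plane waves with k = √(2m(E − V))/ℏ: k₁ = √(2·½·1.39) = 1.179, k₂ = √(2·½·0.24) = 0.4899.
Matching ψ and ψ′ at x = 0 gives r = (k₁ − k₂)/(k₁ + k₂), so R = r² = 0.1705 and T = 1 − R = 0.8295.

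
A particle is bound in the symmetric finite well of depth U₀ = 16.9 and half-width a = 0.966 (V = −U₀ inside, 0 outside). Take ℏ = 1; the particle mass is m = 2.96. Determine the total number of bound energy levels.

N = 7

Define the well-strength parameter z₀ = (a/ℏ)√(2mU₀) = 0.966 × √(2·2.96·16.9) = 9.662.
A new bound state (alternating even/odd) appears each time z₀ passes a multiple of π/2, so N = ⌊2z₀/π⌋ + 1 = ⌊6.151⌋ + 1 = 7.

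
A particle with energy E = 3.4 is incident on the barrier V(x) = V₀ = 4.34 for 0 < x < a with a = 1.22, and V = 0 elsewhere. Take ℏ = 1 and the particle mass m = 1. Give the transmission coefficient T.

Since E < V₀ the interior solution is evanescent with decay constant κ = √(2m(V₀ − E))/ℏ = 1.371.
κa = 1.673, sinh(κa) = 2.570.
The exact tunnelling result is T⁻¹ = 1 + V₀² sinh²(κa) / [4E(V₀ − E)] = 10.73, so T = 0.0932.

T = 0.0932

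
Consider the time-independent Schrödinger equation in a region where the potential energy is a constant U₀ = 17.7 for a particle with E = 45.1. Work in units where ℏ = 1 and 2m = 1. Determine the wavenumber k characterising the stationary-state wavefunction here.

k = 5.23

With E > U₀ the solution is oscillatory, ψ ∝ e^{±ikx} with k = √(2m(E − U₀))/ℏ.
k = √(2 × 0.5 × 27.4) = 5.235.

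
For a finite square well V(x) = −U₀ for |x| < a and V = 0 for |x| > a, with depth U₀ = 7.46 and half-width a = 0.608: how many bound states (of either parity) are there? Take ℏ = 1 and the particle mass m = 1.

The dimensionless depth is z₀ = a√(2mU₀)/ℏ = 0.608 × √(14.92) = 2.348.
The even/odd transcendental equations gain one root per π/2 in z₀, giving N = 1 + ⌊2z₀/π⌋ = 1 + ⌊1.495⌋ = 2.

N = 2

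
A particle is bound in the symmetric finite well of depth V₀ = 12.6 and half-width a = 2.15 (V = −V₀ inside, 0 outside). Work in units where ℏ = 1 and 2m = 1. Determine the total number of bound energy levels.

N = 5

Define the well-strength parameter z₀ = (a/ℏ)√(2mV₀) = 2.15 × √(2·0.5·12.6) = 7.632.
A new bound state (alternating even/odd) appears each time z₀ passes a multiple of π/2, so N = ⌊2z₀/π⌋ + 1 = ⌊4.859⌋ + 1 = 5.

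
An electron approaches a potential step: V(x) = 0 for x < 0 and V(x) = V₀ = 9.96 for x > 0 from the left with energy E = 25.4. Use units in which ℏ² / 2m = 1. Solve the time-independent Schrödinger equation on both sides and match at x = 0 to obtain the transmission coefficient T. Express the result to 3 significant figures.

On each side the TISE gives plane waves with k = √(2m(E − V))/ℏ: k₁ = √(2·½·25.4) = 5.040, k₂ = √(2·½·15.44) = 3.929.
Matching ψ and ψ′ at x = 0 gives r = (k₁ − k₂)/(k₁ + k₂), so R = r² = 0.01533 and T = 1 − R = 0.9847.

T = 0.985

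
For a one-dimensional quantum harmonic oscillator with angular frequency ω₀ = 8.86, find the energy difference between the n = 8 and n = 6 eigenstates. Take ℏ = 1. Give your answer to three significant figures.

ΔE = 17.7

E_n = ℏω₀(n + ½), so ΔE = (8 − 6) ℏω₀ = 2 × 8.86 = 17.72.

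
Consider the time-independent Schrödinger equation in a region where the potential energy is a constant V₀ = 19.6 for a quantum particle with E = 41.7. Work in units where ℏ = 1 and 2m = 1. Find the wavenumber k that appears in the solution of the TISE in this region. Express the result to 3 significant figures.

k = 4.70

With E > V₀ the solution is oscillatory, ψ ∝ e^{±ikx} with k = √(2m(E − V₀))/ℏ.
k = √(2 × 0.5 × 22.1) = 4.701.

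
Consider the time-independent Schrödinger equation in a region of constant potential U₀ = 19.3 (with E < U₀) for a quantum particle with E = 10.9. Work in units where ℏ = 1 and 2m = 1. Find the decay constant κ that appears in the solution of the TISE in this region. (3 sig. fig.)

κ = 2.90

Since E < U₀ the TISE in this region is ψ'' = κ²ψ with κ = √(2m(U₀ − E))/ℏ.
κ = √(2 × 0.5 × 8.4) = 2.898.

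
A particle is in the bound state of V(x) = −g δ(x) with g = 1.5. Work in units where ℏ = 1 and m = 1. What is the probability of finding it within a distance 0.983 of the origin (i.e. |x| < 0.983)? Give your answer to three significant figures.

P = 0.948

The normalised bound state is ψ = √κ e^{−κ|x|} with κ = mg/ℏ² = 1.500.
P(|x| < d) = ∫_{−d}^{d} κ e^{−2κ|x|} dx = 1 − e^{−2κd} = 1 − e^{−2.949} = 0.9476.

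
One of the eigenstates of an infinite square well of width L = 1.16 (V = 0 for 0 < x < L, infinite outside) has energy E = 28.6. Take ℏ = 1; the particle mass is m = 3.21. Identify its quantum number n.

For an infinite well E_n = n²π²ℏ²/(2mL²), so n = (L/πℏ)√(2mE).
n = (1.16/π) × √(2 × 3.21 × 28.6) = 5.003 → n = 5.

n = 5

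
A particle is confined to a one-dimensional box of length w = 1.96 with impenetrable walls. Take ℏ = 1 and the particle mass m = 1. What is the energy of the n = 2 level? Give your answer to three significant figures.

E = 5.14

The infinite-well eigenfunctions ψ_n = √(2/w) sin(nπx/w) vanish at both walls, giving E_n = n²π²ℏ²/(2mw²).
E_2 = 2² × π² / (2 × 1 × 1.96²) = 5.138.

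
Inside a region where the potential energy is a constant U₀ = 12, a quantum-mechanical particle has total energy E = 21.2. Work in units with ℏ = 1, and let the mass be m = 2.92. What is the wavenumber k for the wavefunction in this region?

With E > U₀ the solution is oscillatory, ψ ∝ e^{±ikx} with k = √(2m(E − U₀))/ℏ.
k = √(2 × 2.92 × 9.2) = 7.330.

k = 7.33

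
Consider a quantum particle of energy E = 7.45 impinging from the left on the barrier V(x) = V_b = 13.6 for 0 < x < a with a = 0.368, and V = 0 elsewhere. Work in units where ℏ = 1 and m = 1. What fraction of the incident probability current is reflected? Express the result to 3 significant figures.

R = 0.740

Since E < V_b the interior solution is evanescent with decay constant κ = √(2m(V_b − E))/ℏ = 3.507.
κa = 1.291, sinh(κa) = 1.680.
The exact tunnelling result is T⁻¹ = 1 + V_b² sinh²(κa) / [4E(V_b − E)] = 3.848, so T = 0.260.
R = 1 − T = 0.740.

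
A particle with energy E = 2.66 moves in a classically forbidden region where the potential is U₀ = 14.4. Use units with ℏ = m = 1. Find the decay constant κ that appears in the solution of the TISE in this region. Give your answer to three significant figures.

κ = 4.85

Since E < U₀ the TISE in this region is ψ'' = κ²ψ with κ = √(2m(U₀ − E))/ℏ.
κ = √(2 × 1 × 11.74) = 4.846.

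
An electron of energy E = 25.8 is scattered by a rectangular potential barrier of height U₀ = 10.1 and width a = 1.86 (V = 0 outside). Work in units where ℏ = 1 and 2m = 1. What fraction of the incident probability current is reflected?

Above the barrier the interior wavenumber is k₂ = √(2m(E − U₀))/ℏ = 3.962, giving phase k₂a = 7.370.
Matching at both interfaces gives T⁻¹ = 1 + U₀² sin²(k₂a) / [4E(E − U₀)] = 1.049, hence T = 0.953.
R = 1 − T = 0.0470.

R = 0.0470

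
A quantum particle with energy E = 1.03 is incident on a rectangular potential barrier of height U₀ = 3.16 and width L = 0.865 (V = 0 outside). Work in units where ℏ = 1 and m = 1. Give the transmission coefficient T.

T = 0.0948

E < U₀: inside the barrier ψ ∝ e^{±κx} with κ = √(2m(U₀ − E))/ℏ = 2.064.
κL = 1.785, sinh(κL) = 2.897.
Matching ψ, ψ′ at both faces gives T = [1 + U₀² sinh²(κL) / (4E(U₀ − E))]⁻¹ = 1/10.55 = 0.0948.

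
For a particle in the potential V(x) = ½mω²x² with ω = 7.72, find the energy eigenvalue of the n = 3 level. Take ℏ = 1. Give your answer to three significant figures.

E = 27.0

Using E_n = (n + ½)ℏω: E_3 = 3.5 × 7.72 = 27.02.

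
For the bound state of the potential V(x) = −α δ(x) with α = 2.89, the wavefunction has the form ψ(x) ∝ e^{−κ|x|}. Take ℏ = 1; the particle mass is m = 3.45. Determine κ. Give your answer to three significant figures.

κ = 9.97

Integrating the TISE across x = 0 gives the cusp condition ψ'(0⁺) − ψ'(0⁻) = −(2mα/ℏ²)ψ(0).
With ψ ∝ e^{−κ|x|} this yields −2κ = −2mα/ℏ², so κ = mα/ℏ² = 9.971.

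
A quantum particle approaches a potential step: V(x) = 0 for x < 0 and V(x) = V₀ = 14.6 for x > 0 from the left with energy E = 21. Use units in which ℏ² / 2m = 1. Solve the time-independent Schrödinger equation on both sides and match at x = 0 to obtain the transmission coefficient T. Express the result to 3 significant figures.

On each side the TISE gives plane waves with k = √(2m(E − V))/ℏ: k₁ = √(2·½·21) = 4.583, k₂ = √(2·½·6.4) = 2.530.
Continuity of ψ and ψ′ at the step yields the reflection amplitude r = (k₁ − k₂)/(k₁ + k₂) = 0.2886; thus R = |r|² = 0.08330, T = 0.9167.

T = 0.917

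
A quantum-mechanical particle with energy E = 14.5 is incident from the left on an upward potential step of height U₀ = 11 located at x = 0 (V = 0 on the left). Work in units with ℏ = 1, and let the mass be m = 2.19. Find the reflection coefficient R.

R = 0.116

On each side the TISE gives plane waves with k = √(2m(E − V))/ℏ: k₁ = √(2·2.19·14.5) = 7.969, k₂ = √(2·2.19·3.5) = 3.915.
Matching ψ and ψ′ at x = 0 gives r = (k₁ − k₂)/(k₁ + k₂), so R = r² = 0.1164 and T = 1 − R = 0.8836.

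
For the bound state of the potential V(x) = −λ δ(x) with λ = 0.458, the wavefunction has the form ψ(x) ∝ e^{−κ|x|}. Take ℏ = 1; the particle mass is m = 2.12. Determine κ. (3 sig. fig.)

κ = 0.971

Integrating the TISE across x = 0 gives the cusp condition ψ'(0⁺) − ψ'(0⁻) = −(2mλ/ℏ²)ψ(0).
With ψ ∝ e^{−κ|x|} this yields −2κ = −2mλ/ℏ², so κ = mλ/ℏ² = 0.9710.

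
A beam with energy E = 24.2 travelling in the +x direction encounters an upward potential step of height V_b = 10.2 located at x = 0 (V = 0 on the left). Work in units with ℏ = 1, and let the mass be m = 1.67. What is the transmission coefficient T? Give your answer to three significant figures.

On each side the TISE gives plane waves with k = √(2m(E − V))/ℏ: k₁ = √(2·1.67·24.2) = 8.990, k₂ = √(2·1.67·14) = 6.838.
Continuity of ψ and ψ′ at the step yields the reflection amplitude r = (k₁ − k₂)/(k₁ + k₂) = 0.1360; thus R = |r|² = 0.01849, T = 0.9815.

T = 0.982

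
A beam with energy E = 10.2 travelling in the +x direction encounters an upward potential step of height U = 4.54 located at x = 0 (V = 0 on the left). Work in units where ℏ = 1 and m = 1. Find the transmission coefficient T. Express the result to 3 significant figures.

T = 0.979

On each side the TISE gives plane waves with k = √(2m(E − V))/ℏ: k₁ = √(2·1·10.2) = 4.517, k₂ = √(2·1·5.66) = 3.365.
Continuity of ψ and ψ′ at the step yields the reflection amplitude r = (k₁ − k₂)/(k₁ + k₂) = 0.1462; thus R = |r|² = 0.02137, T = 0.9786.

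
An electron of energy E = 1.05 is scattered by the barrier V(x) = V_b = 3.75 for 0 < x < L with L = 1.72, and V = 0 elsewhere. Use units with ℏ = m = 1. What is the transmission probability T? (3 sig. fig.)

T = 0.00109

E < V_b: inside the barrier ψ ∝ e^{±κx} with κ = √(2m(V_b − E))/ℏ = 2.324.
κL = 3.997, sinh(κL) = 27.21.
The exact tunnelling result is T⁻¹ = 1 + V_b² sinh²(κL) / [4E(V_b − E)] = 918.9, so T = 0.00109.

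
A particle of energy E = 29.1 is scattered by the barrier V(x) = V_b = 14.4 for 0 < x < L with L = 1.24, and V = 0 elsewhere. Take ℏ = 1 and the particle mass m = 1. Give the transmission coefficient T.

T = 0.978

Above the barrier the interior wavenumber is k₂ = √(2m(E − V_b))/ℏ = 5.422, giving phase k₂L = 6.723.
T = [1 + V_b² sin²(k₂L) / (4E(E − V_b))]⁻¹ = 1/1.022 = 0.978.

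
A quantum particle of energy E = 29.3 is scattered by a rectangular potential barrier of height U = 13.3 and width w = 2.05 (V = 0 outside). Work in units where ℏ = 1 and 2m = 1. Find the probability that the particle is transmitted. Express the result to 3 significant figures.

Above the barrier the interior wavenumber is k₂ = √(2m(E − U))/ℏ = 4.000, giving phase k₂w = 8.200.
Matching at both interfaces gives T⁻¹ = 1 + U² sin²(k₂w) / [4E(E − U)] = 1.083, hence T = 0.923.

T = 0.923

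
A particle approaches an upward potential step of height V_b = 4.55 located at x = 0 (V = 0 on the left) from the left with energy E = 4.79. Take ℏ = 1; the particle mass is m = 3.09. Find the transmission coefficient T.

T = 0.598

On each side the TISE gives plane waves with k = √(2m(E − V))/ℏ: k₁ = √(2·3.09·4.79) = 5.441, k₂ = √(2·3.09·0.24) = 1.218.
Matching ψ and ψ′ at x = 0 gives r = (k₁ − k₂)/(k₁ + k₂), so R = r² = 0.4022 and T = 1 − R = 0.5978.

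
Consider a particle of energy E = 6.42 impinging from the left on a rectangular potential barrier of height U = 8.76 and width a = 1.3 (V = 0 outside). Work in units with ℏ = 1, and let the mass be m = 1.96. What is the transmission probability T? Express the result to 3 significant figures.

T = 0.00119

E < U: inside the barrier ψ ∝ e^{±κx} with κ = √(2m(U − E))/ℏ = 3.029.
κa = 3.937, sinh(κa) = 25.63.
Matching ψ, ψ′ at both faces gives T = [1 + U² sinh²(κa) / (4E(U − E))]⁻¹ = 1/839.8 = 0.00119.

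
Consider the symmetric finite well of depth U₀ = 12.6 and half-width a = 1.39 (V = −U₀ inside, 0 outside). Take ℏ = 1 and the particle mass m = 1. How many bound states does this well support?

N = 5

Define the well-strength parameter z₀ = (a/ℏ)√(2mU₀) = 1.39 × √(2·1·12.6) = 6.978.
The even/odd transcendental equations gain one root per π/2 in z₀, giving N = 1 + ⌊2z₀/π⌋ = 1 + ⌊4.442⌋ = 5.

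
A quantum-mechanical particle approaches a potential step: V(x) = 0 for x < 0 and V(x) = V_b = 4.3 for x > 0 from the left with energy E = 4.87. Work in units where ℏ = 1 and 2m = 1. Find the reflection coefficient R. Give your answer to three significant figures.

R = 0.240

On each side the TISE gives plane waves with k = √(2m(E − V))/ℏ: k₁ = √(2·½·4.87) = 2.207, k₂ = √(2·½·0.57) = 0.7550.
Continuity of ψ and ψ′ at the step yields the reflection amplitude r = (k₁ − k₂)/(k₁ + k₂) = 0.4902; thus R = |r|² = 0.2403, T = 0.7597.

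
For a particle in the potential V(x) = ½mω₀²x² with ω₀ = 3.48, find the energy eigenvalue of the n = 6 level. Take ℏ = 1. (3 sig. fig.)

E = 22.6

The oscillator eigenvalues are E_n = ℏω₀(n + ½), so E_6 = 3.48 × 6.5 = 22.62.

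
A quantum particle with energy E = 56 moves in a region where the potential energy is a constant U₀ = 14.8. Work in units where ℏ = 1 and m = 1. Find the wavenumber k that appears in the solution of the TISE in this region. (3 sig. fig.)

With E > U₀ the solution is oscillatory, ψ ∝ e^{±ikx} with k = √(2m(E − U₀))/ℏ.
k = √(2 × 1 × 41.2) = 9.077.

k = 9.08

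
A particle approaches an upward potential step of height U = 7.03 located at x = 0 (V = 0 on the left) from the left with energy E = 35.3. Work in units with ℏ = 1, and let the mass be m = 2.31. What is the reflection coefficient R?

The wavenumbers are k₁ = √(2mE)/ℏ = 12.77 on the left and k₂ = √(2m(E − U))/ℏ = 11.43 on the right.
Continuity of ψ and ψ′ at the step yields the reflection amplitude r = (k₁ − k₂)/(k₁ + k₂) = 0.05546; thus R = |r|² = 0.003076, T = 0.9969.

R = 0.00308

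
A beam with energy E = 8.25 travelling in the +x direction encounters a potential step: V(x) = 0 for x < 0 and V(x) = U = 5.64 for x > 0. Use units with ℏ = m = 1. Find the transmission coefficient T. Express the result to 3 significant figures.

T = 0.922

The wavenumbers are k₁ = √(2mE)/ℏ = 4.062 on the left and k₂ = √(2m(E − U))/ℏ = 2.285 on the right.
Continuity of ψ and ψ′ at the step yields the reflection amplitude r = (k₁ − k₂)/(k₁ + k₂) = 0.2800; thus R = |r|² = 0.07842, T = 0.9216.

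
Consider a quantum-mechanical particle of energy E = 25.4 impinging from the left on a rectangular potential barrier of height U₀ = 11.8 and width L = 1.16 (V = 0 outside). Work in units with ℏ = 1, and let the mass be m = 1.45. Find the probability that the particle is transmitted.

T = 0.933

E > U₀: inside the barrier k₂ = √(2m(E − U₀))/ℏ = 6.280, k₂L = 7.285.
Matching at both interfaces gives T⁻¹ = 1 + U₀² sin²(k₂L) / [4E(E − U₀)] = 1.072, hence T = 0.933.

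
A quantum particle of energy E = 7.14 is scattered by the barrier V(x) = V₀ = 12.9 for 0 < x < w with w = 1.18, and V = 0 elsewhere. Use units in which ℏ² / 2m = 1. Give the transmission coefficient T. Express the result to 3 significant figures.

Since E < V₀ the interior solution is evanescent with decay constant κ = √(2m(V₀ − E))/ℏ = 2.400.
κw = 2.832, sinh(κw) = 8.460.
Matching ψ, ψ′ at both faces gives T = [1 + V₀² sinh²(κw) / (4E(V₀ − E))]⁻¹ = 1/73.40 = 0.0136.

T = 0.0136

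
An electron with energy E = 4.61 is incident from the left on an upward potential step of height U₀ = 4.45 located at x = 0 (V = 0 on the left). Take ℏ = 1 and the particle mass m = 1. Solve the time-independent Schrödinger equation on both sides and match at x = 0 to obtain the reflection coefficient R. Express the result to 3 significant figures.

On each side the TISE gives plane waves with k = √(2m(E − V))/ℏ: k₁ = √(2·1·4.61) = 3.036, k₂ = √(2·1·0.16) = 0.5657.
Continuity of ψ and ψ′ at the step yields the reflection amplitude r = (k₁ − k₂)/(k₁ + k₂) = 0.6859; thus R = |r|² = 0.4705, T = 0.5295.

R = 0.470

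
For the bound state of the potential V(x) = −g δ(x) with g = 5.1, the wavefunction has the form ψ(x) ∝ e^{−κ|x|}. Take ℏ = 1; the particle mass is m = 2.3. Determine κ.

κ = 11.7

Integrate −(ℏ²/2m)ψ'' − gδ(x)ψ = Eψ from −ε to +ε: the ψ'' term gives ψ'(0⁺) − ψ'(0⁻) and the δ term gives −(2mg/ℏ²)ψ(0).
With ψ ∝ e^{−κ|x|} this yields −2κ = −2mg/ℏ², so κ = mg/ℏ² = 11.73.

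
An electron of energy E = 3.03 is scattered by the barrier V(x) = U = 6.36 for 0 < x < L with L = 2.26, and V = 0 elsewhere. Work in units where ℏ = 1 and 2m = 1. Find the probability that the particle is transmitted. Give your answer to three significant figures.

Since E < U the interior solution is evanescent with decay constant κ = √(2m(U − E))/ℏ = 1.825.
κL = 4.124, sinh(κL) = 30.90.
The exact tunnelling result is T⁻¹ = 1 + U² sinh²(κL) / [4E(U − E)] = 957.8, so T = 0.00104.

T = 0.00104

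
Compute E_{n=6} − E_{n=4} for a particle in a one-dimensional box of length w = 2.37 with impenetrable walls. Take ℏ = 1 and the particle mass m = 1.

E_n = n²π²ℏ²/(2mw²), so ΔE = (6² − 4²) π²ℏ²/(2mw²).
ΔE = 20 × π² / (2 × 1 × 2.37²) = 17.57.

ΔE = 17.6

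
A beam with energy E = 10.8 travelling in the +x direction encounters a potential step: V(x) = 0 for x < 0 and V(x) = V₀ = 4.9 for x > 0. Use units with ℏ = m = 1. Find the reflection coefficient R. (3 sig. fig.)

R = 0.0225

The wavenumbers are k₁ = √(2mE)/ℏ = 4.648 on the left and k₂ = √(2m(E − V₀))/ℏ = 3.435 on the right.
Continuity of ψ and ψ′ at the step yields the reflection amplitude r = (k₁ − k₂)/(k₁ + k₂) = 0.1500; thus R = |r|² = 0.02250, T = 0.9775.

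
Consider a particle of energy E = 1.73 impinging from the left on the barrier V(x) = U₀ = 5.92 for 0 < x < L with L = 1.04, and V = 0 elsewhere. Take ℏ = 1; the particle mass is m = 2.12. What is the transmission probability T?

T = 0.000515

E < U₀: inside the barrier ψ ∝ e^{±κx} with κ = √(2m(U₀ − E))/ℏ = 4.215.
κL = 4.384, sinh(κL) = 40.05.
Matching ψ, ψ′ at both faces gives T = [1 + U₀² sinh²(κL) / (4E(U₀ − E))]⁻¹ = 1/1940 = 0.000515.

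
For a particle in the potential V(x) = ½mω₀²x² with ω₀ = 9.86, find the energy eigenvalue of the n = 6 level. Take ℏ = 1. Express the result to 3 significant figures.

The oscillator eigenvalues are E_n = ℏω₀(n + ½), so E_6 = 9.86 × 6.5 = 64.09.

E = 64.1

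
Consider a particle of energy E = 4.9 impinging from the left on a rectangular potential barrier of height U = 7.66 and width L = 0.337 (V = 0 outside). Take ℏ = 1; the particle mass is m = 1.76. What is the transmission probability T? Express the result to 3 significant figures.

T = 0.369

E < U: inside the barrier ψ ∝ e^{±κx} with κ = √(2m(U − E))/ℏ = 3.117.
κL = 1.050, sinh(κL) = 1.255.
Matching ψ, ψ′ at both faces gives T = [1 + U² sinh²(κL) / (4E(U − E))]⁻¹ = 1/2.707 = 0.369.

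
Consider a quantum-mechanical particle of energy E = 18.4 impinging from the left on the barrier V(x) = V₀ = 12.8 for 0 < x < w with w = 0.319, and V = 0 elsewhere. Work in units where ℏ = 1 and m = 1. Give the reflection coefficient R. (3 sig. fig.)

E > V₀: inside the barrier k₂ = √(2m(E − V₀))/ℏ = 3.347, k₂w = 1.068.
Matching at both interfaces gives T⁻¹ = 1 + V₀² sin²(k₂w) / [4E(E − V₀)] = 1.305, hence T = 0.766.
R = 1 − T = 0.234.

R = 0.234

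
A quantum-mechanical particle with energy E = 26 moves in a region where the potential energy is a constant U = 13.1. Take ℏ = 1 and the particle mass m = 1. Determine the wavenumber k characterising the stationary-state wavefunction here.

k = 5.08

With E > U the solution is oscillatory, ψ ∝ e^{±ikx} with k = √(2m(E − U))/ℏ.
k = √(2 × 1 × 12.9) = 5.079.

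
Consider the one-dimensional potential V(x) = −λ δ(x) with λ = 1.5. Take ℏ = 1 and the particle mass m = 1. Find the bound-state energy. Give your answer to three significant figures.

E = -1.13

For x ≠ 0 the bound state is ψ ∝ e^{−κ|x|}; integrating the TISE across the delta gives the cusp condition 2κ = 2mλ/ℏ², so κ = 1.500.
Then E = −ℏ²κ²/(2m) = −mλ²/(2ℏ²) = -1.125.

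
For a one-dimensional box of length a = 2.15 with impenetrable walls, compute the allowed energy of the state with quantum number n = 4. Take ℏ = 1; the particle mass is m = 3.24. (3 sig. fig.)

The infinite-well eigenfunctions ψ_n = √(2/a) sin(nπx/a) vanish at both walls, giving E_n = n²π²ℏ²/(2ma²).
E_4 = 4² × π² / (2 × 3.24 × 2.15²) = 5.272.

E = 5.27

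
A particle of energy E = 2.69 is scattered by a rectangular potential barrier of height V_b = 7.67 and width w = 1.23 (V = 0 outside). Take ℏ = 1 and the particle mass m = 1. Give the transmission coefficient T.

E < V_b: inside the barrier ψ ∝ e^{±κx} with κ = √(2m(V_b − E))/ℏ = 3.156.
κw = 3.882, sinh(κw) = 24.25.
The exact tunnelling result is T⁻¹ = 1 + V_b² sinh²(κw) / [4E(V_b − E)] = 646.4, so T = 0.00155.

T = 0.00155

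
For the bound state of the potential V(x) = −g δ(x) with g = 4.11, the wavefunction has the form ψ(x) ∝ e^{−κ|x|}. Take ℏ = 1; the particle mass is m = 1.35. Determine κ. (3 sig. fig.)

Integrate −(ℏ²/2m)ψ'' − gδ(x)ψ = Eψ from −ε to +ε: the ψ'' term gives ψ'(0⁺) − ψ'(0⁻) and the δ term gives −(2mg/ℏ²)ψ(0).
With ψ ∝ e^{−κ|x|} this yields −2κ = −2mg/ℏ², so κ = mg/ℏ² = 5.549.

κ = 5.55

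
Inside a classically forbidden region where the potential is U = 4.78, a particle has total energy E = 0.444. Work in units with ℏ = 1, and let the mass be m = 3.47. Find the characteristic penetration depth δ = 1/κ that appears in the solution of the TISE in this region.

Since E < U the TISE in this region is ψ'' = κ²ψ with κ = √(2m(U − E))/ℏ.
κ = √(2 × 3.47 × 4.336) = 5.486. The penetration depth is δ = 1/κ = 0.182.

δ = 0.182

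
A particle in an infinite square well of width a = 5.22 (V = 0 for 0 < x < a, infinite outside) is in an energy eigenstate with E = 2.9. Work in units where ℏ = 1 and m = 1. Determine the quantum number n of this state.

n = 4

From E_n = n²π²ℏ²/(2ma²) invert to n = √(2ma²E)/(πℏ).
n = (5.22/π) × √(2 × 1 × 2.9) = 4.002 → n = 4.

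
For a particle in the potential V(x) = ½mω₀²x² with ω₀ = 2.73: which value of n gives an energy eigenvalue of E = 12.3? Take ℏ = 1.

Invert E_n = (n + ½)ℏω₀: n = E/ℏω₀ − ½ = 4.005, so n = 4.

n = 4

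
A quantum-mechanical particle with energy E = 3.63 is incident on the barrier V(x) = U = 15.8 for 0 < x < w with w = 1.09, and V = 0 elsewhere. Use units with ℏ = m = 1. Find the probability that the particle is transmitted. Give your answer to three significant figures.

T = 0.0000604

E < U: inside the barrier ψ ∝ e^{±κx} with κ = √(2m(U − E))/ℏ = 4.934.
κw = 5.378, sinh(κw) = 108.2.
The exact tunnelling result is T⁻¹ = 1 + U² sinh²(κw) / [4E(U − E)] = 16550, so T = 0.0000604.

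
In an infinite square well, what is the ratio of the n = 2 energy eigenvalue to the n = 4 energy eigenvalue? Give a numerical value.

0.25

E_n = n²π²ℏ²/(2mL²) so the ratio is n₂²/n₁² = 4/16 = 0.25.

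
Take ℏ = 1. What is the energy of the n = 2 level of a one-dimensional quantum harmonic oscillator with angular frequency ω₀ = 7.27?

The oscillator eigenvalues are E_n = ℏω₀(n + ½), so E_2 = 7.27 × 2.5 = 18.18.

E = 18.2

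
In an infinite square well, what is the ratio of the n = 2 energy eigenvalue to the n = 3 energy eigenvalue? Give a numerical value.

0.444444

E_n = n²π²ℏ²/(2mL²) so the ratio is n₂²/n₁² = 4/9 = 0.444444.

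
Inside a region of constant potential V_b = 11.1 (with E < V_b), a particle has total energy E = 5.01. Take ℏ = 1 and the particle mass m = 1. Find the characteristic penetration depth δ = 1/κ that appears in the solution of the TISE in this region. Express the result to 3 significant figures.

δ = 0.287

Since E < V_b the TISE in this region is ψ'' = κ²ψ with κ = √(2m(V_b − E))/ℏ.
κ = √(2 × 1 × 6.09) = 3.490. The penetration depth is δ = 1/κ = 0.287.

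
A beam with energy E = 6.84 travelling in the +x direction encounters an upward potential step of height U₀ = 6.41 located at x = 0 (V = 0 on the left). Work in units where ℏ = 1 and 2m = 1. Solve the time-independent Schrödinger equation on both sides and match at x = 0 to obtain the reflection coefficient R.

R = 0.359

On each side the TISE gives plane waves with k = √(2m(E − V))/ℏ: k₁ = √(2·½·6.84) = 2.615, k₂ = √(2·½·0.43) = 0.6557.
Matching ψ and ψ′ at x = 0 gives r = (k₁ − k₂)/(k₁ + k₂), so R = r² = 0.3589 and T = 1 − R = 0.6411.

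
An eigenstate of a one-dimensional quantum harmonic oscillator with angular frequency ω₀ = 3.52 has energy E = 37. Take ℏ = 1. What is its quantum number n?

Invert E_n = (n + ½)ℏω₀: n = E/ℏω₀ − ½ = 10.011, so n = 10.

n = 10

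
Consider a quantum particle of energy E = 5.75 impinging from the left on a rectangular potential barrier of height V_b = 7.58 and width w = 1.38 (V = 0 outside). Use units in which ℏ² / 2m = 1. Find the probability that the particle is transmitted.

E < V_b: inside the barrier ψ ∝ e^{±κx} with κ = √(2m(V_b − E))/ℏ = 1.353.
κw = 1.867, sinh(κw) = 3.157.
The exact tunnelling result is T⁻¹ = 1 + V_b² sinh²(κw) / [4E(V_b − E)] = 14.60, so T = 0.0685.

T = 0.0685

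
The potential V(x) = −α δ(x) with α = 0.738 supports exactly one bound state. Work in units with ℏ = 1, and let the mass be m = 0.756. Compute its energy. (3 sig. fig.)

E = -0.206

The bound state is ψ(x) = √κ e^{−κ|x|}. The derivative jump ψ'(0⁺) − ψ'(0⁻) = −(2mα/ℏ²)ψ(0) fixes κ = mα/ℏ² = 0.5579.
Then E = −ℏ²κ²/(2m) = −mα²/(2ℏ²) = -0.2059.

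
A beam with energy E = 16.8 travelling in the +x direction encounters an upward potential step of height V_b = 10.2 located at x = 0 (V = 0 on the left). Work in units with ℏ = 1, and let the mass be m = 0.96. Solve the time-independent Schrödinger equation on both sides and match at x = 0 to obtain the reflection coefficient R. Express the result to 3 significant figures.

R = 0.0526

On each side the TISE gives plane waves with k = √(2m(E − V))/ℏ: k₁ = √(2·0.96·16.8) = 5.679, k₂ = √(2·0.96·6.6) = 3.560.
Matching ψ and ψ′ at x = 0 gives r = (k₁ − k₂)/(k₁ + k₂), so R = r² = 0.05263 and T = 1 − R = 0.9474.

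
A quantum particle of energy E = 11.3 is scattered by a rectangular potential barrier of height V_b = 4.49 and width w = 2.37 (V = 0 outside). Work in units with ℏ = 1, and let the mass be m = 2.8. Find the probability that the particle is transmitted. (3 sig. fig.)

T = 0.952

Above the barrier the interior wavenumber is k₂ = √(2m(E − V_b))/ℏ = 6.175, giving phase k₂w = 14.64.
T = [1 + V_b² sin²(k₂w) / (4E(E − V_b))]⁻¹ = 1/1.051 = 0.952.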